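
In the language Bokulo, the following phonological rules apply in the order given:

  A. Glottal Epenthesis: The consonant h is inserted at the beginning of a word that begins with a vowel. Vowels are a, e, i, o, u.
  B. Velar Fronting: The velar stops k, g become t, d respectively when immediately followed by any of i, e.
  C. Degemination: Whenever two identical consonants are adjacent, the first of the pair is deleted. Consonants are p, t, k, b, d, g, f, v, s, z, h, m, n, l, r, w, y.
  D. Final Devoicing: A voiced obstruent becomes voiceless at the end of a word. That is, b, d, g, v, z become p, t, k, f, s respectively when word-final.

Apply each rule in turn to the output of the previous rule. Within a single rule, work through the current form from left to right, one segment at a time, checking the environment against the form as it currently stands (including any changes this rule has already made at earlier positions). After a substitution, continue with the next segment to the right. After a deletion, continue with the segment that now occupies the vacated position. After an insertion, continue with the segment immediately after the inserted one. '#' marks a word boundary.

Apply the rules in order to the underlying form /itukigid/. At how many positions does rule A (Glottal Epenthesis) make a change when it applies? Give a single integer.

1

A Glottal Epenthesis: [itukigid] → [hitukigid]
B Velar Fronting: [hitukigid] → [hitutidid]
C Degemination: no change — [hitutidid]
D Final Devoicing: [hitutidid] → [hitutidit]
Rule A changed 1 position(s).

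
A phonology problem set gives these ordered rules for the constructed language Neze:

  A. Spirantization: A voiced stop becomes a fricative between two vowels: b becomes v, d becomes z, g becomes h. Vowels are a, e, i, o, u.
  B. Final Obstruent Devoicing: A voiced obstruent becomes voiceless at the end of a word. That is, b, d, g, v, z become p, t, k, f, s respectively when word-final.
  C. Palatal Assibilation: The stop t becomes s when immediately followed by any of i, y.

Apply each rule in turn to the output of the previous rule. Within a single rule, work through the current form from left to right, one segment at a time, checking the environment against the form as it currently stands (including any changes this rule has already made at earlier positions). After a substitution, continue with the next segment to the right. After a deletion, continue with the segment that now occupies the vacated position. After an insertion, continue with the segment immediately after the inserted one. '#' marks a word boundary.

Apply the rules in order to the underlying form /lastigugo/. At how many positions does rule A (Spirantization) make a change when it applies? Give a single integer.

A Spirantization: [lastigugo] → [lastihuho]
B Final Obstruent Devoicing: no change — [lastihuho]
C Palatal Assibilation: [lastihuho] → [lassihuho]
Rule A changed 2 position(s).

2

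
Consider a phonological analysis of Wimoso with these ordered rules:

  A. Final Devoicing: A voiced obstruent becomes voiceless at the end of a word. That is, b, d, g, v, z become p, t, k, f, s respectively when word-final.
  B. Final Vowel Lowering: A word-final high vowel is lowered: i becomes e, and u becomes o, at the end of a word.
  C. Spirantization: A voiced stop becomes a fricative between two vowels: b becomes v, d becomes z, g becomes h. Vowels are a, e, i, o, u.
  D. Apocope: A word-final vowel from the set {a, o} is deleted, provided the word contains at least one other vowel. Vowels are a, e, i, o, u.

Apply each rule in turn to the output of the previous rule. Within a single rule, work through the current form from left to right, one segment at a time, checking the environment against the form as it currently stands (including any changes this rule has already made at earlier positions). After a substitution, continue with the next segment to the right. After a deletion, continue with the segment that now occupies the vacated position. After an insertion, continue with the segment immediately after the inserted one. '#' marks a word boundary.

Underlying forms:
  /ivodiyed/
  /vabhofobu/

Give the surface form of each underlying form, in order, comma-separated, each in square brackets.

[ivoziyet], [vabhofov]

/ivodiyed/:
  A Final Devoicing: [ivodiyed] → [ivodiyet]
  B Final Vowel Lowering: no change — [ivodiyet]
  C Spirantization: [ivodiyet] → [ivoziyet]
  D Apocope: no change — [ivoziyet]
/vabhofobu/:
  A Final Devoicing: no change — [vabhofobu]
  B Final Vowel Lowering: [vabhofobu] → [vabhofobo]
  C Spirantization: [vabhofobo] → [vabhofovo]
  D Apocope: [vabhofovo] → [vabhofov]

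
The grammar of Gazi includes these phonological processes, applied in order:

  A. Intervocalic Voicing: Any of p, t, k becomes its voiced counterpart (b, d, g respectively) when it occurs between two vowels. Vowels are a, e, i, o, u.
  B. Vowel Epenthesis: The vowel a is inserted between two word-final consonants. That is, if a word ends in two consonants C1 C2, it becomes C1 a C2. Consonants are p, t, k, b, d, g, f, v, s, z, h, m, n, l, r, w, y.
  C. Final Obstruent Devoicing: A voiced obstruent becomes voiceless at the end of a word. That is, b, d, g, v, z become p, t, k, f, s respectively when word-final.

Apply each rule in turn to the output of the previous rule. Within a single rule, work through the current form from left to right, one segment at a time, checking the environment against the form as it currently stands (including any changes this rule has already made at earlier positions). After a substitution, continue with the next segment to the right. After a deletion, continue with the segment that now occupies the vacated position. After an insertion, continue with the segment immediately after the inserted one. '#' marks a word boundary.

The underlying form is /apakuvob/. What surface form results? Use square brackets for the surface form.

A Intervocalic Voicing: [apakuvob] → [abaguvob]
B Vowel Epenthesis: no change — [abaguvob]
C Final Obstruent Devoicing: [abaguvob] → [abaguvop]

[abaguvop]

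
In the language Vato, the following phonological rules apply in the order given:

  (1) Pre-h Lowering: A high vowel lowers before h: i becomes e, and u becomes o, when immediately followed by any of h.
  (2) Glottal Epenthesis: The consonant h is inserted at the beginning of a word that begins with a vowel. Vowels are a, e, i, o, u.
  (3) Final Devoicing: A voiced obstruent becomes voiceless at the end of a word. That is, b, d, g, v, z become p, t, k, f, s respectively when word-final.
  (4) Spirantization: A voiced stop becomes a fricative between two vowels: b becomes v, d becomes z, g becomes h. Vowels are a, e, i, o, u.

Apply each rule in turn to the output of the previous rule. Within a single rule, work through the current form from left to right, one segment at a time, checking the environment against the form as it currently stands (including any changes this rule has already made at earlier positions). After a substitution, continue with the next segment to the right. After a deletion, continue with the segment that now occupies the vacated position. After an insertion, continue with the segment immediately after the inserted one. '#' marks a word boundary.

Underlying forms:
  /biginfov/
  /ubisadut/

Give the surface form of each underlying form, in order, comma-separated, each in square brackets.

/biginfov/:
  (1) Pre-h Lowering: no change — [biginfov]
  (2) Glottal Epenthesis: no change — [biginfov]
  (3) Final Devoicing: [biginfov] → [biginfof]
  (4) Spirantization: [biginfof] → [bihinfof]
/ubisadut/:
  (1) Pre-h Lowering: no change — [ubisadut]
  (2) Glottal Epenthesis: [ubisadut] → [hubisadut]
  (3) Final Devoicing: no change — [hubisadut]
  (4) Spirantization: [hubisadut] → [huvisazut]

[bihinfof], [huvisazut]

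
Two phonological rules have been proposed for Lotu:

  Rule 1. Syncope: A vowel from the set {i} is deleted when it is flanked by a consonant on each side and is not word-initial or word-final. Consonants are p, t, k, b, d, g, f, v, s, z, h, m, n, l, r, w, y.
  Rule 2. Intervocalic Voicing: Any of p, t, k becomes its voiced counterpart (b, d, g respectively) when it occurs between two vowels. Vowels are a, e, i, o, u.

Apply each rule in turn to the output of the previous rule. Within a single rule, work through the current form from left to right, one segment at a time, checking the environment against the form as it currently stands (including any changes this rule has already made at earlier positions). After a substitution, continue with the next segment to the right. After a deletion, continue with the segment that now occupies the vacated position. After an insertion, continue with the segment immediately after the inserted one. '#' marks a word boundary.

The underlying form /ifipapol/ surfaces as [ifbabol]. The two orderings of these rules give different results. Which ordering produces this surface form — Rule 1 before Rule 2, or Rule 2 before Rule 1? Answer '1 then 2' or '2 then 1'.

2 then 1

Order 1 then 2:
  1 Syncope: [ifipapol] → [ifpapol]
  2 Intervocalic Voicing: [ifpapol] → [ifpabol]
  result: [ifpabol]
Order 2 then 1:
  2 Intervocalic Voicing: [ifipapol] → [ifibabol]
  1 Syncope: [ifibabol] → [ifbabol]
  result: [ifbabol]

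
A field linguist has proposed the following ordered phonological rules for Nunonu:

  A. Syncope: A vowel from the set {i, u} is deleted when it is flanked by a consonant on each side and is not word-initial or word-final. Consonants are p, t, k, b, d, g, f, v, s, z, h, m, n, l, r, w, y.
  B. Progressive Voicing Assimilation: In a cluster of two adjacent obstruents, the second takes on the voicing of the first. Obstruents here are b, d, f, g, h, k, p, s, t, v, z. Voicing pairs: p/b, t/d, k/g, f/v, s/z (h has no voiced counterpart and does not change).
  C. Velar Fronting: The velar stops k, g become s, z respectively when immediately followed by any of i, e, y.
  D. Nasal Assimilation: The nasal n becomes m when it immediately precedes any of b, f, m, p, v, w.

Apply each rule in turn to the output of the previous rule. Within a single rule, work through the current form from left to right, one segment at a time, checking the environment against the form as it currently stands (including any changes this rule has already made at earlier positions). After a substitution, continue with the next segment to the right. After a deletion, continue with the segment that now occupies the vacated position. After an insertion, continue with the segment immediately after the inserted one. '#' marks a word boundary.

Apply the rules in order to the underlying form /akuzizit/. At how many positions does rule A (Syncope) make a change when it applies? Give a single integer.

3

A Syncope: [akuzizit] → [akzzt]
B Progressive Voicing Assimilation: [akzzt] → [aksst]
C Velar Fronting: no change — [aksst]
D Nasal Assimilation: no change — [aksst]
Rule A changed 3 position(s).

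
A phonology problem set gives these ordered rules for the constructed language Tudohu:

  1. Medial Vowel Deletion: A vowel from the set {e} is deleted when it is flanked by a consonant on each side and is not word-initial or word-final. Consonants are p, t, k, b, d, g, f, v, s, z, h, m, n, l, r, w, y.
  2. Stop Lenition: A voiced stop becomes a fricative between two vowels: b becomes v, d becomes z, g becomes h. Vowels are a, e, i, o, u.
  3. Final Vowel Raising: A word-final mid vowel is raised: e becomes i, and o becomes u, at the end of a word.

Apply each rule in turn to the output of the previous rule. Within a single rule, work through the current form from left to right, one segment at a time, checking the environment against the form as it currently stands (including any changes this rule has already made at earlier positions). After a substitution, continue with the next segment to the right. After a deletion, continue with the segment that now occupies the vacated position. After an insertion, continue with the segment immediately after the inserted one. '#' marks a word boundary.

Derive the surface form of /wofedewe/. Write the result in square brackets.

[wofdwi]

1 Medial Vowel Deletion: [wofedewe] → [wofdwe]
2 Stop Lenition: no change — [wofdwe]
3 Final Vowel Raising: [wofdwe] → [wofdwi]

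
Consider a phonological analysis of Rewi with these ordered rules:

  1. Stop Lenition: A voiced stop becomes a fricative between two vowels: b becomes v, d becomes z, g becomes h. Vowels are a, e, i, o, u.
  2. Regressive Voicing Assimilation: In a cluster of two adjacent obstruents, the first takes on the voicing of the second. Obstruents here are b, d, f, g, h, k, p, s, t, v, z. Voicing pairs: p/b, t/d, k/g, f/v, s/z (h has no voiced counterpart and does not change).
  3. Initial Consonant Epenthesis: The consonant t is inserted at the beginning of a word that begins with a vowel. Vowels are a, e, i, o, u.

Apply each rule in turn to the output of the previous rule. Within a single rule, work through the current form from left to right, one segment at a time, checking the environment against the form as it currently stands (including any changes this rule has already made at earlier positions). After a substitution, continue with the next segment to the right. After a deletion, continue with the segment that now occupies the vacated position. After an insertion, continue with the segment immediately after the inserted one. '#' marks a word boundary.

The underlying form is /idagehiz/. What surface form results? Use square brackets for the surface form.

1 Stop Lenition: [idagehiz] → [izahehiz]
2 Regressive Voicing Assimilation: no change — [izahehiz]
3 Initial Consonant Epenthesis: [izahehiz] → [tizahehiz]

[tizahehiz]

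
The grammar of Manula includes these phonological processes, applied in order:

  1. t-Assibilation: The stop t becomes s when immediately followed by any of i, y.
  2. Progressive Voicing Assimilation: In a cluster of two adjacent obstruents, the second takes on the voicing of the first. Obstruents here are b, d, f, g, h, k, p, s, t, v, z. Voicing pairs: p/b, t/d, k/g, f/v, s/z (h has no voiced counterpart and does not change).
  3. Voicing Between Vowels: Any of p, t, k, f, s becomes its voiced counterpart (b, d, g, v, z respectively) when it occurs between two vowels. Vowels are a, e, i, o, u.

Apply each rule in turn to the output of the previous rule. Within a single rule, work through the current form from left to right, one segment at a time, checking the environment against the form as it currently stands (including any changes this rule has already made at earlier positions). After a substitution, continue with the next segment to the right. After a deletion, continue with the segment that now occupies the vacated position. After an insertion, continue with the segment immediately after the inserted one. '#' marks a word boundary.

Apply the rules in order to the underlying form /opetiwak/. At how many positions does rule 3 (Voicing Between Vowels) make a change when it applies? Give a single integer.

2

1 t-Assibilation: [opetiwak] → [opesiwak]
2 Progressive Voicing Assimilation: no change — [opesiwak]
3 Voicing Between Vowels: [opesiwak] → [obeziwak]
Rule 3 changed 2 position(s).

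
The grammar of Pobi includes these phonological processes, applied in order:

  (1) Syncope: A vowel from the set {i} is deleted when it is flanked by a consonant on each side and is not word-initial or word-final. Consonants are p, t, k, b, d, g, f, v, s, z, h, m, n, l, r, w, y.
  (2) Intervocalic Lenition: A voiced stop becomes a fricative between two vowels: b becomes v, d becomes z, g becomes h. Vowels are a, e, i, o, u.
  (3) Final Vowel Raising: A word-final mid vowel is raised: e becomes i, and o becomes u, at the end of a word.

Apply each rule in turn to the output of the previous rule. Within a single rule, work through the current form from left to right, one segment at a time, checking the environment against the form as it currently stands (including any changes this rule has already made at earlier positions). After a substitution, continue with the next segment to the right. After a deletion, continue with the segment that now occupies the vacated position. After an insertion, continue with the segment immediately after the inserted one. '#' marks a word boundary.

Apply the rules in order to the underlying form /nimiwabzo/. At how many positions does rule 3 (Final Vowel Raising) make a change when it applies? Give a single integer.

1

(1) Syncope: [nimiwabzo] → [nmwabzo]
(2) Intervocalic Lenition: no change — [nmwabzo]
(3) Final Vowel Raising: [nmwabzo] → [nmwabzu]
Rule 3 changed 1 position(s).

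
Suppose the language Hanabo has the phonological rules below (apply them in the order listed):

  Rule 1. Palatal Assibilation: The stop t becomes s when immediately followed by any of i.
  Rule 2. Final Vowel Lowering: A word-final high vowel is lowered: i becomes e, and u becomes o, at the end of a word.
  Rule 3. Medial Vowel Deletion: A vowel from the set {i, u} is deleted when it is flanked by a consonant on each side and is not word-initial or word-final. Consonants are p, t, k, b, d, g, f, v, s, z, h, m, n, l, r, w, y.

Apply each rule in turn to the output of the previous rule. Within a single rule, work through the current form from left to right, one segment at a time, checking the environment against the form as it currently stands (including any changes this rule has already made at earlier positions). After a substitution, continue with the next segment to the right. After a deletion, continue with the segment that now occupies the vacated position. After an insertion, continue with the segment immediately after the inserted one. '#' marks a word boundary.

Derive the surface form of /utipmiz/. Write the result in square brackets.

[uspmz]

Rule 1 Palatal Assibilation: [utipmiz] → [usipmiz]
Rule 2 Final Vowel Lowering: no change — [usipmiz]
Rule 3 Medial Vowel Deletion: [usipmiz] → [uspmz]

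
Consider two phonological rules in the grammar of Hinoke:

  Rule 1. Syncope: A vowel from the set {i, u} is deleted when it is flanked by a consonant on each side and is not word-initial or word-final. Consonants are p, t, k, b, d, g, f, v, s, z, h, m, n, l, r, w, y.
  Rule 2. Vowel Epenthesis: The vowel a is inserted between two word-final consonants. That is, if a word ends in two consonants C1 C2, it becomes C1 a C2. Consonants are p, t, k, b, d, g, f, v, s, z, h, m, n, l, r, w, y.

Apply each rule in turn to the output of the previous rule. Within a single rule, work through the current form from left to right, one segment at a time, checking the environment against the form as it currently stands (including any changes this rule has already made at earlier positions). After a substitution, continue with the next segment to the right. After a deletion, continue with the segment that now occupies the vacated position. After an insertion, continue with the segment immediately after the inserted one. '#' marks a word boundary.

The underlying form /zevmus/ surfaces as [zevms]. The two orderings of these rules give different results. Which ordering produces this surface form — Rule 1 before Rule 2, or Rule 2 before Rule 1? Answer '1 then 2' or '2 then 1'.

2 then 1

Order 1 then 2:
  1 Syncope: [zevmus] → [zevms]
  2 Vowel Epenthesis: [zevms] → [zevmas]
  result: [zevmas]
Order 2 then 1:
  2 Vowel Epenthesis: no change — [zevmus]
  1 Syncope: [zevmus] → [zevms]
  result: [zevms]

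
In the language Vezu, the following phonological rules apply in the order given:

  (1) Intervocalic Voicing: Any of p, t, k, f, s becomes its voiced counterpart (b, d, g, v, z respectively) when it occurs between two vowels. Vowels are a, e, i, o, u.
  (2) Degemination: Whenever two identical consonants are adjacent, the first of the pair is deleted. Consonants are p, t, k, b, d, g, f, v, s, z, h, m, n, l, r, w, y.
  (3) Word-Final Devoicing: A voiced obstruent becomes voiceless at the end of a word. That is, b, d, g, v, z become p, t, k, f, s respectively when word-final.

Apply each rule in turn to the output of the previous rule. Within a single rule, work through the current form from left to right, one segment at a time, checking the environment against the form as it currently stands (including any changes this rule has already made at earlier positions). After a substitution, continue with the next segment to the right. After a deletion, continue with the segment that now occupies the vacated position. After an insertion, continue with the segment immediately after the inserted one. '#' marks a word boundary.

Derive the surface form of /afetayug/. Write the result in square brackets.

[avedayuk]

(1) Intervocalic Voicing: [afetayug] → [avedayug]
(2) Degemination: no change — [avedayug]
(3) Word-Final Devoicing: [avedayug] → [avedayuk]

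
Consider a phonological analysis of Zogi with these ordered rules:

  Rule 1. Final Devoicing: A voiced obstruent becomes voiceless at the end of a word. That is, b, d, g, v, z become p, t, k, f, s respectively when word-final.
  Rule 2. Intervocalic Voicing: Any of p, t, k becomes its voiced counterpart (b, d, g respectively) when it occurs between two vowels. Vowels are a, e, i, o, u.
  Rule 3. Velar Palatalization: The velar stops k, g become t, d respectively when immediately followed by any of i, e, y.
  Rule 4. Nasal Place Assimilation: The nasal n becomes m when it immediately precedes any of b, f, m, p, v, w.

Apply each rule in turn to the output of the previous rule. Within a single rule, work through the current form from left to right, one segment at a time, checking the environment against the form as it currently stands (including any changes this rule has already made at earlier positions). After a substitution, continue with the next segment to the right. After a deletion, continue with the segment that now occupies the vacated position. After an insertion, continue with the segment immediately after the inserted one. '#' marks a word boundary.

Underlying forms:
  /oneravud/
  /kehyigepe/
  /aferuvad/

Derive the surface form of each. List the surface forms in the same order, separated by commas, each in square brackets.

/oneravud/:
  Rule 1 Final Devoicing: [oneravud] → [oneravut]
  Rule 2 Intervocalic Voicing: no change — [oneravut]
  Rule 3 Velar Palatalization: no change — [oneravut]
  Rule 4 Nasal Place Assimilation: no change — [oneravut]
/kehyigepe/:
  Rule 1 Final Devoicing: no change — [kehyigepe]
  Rule 2 Intervocalic Voicing: [kehyigepe] → [kehyigebe]
  Rule 3 Velar Palatalization: [kehyigebe] → [tehyidebe]
  Rule 4 Nasal Place Assimilation: no change — [tehyidebe]
/aferuvad/:
  Rule 1 Final Devoicing: [aferuvad] → [aferuvat]
  Rule 2 Intervocalic Voicing: no change — [aferuvat]
  Rule 3 Velar Palatalization: no change — [aferuvat]
  Rule 4 Nasal Place Assimilation: no change — [aferuvat]

[oneravut], [tehyidebe], [aferuvat]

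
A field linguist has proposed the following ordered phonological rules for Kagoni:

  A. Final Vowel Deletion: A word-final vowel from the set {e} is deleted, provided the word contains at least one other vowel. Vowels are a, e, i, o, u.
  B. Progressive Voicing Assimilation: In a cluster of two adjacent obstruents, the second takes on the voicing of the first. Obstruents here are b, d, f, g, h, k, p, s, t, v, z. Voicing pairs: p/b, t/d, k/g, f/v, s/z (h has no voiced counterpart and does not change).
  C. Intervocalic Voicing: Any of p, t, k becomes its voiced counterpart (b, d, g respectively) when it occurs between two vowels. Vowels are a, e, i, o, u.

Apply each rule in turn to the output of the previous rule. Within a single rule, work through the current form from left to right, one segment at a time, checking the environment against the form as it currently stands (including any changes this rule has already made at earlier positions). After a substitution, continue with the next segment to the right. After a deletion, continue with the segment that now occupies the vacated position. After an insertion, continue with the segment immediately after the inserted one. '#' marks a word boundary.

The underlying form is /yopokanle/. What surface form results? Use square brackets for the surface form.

[yoboganl]

A Final Vowel Deletion: [yopokanle] → [yopokanl]
B Progressive Voicing Assimilation: no change — [yopokanl]
C Intervocalic Voicing: [yopokanl] → [yoboganl]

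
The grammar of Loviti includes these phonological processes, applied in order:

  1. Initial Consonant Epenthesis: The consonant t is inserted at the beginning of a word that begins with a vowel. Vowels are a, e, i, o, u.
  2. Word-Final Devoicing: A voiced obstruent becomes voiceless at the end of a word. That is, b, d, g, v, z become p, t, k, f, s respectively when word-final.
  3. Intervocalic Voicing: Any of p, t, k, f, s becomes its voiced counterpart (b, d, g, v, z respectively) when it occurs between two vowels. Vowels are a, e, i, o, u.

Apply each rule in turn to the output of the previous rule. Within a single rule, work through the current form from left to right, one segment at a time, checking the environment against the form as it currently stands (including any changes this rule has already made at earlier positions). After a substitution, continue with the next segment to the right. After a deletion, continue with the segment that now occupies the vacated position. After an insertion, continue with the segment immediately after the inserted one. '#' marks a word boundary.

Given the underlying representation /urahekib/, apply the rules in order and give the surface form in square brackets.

1 Initial Consonant Epenthesis: [urahekib] → [turahekib]
2 Word-Final Devoicing: [turahekib] → [turahekip]
3 Intervocalic Voicing: [turahekip] → [turahegip]

[turahegip]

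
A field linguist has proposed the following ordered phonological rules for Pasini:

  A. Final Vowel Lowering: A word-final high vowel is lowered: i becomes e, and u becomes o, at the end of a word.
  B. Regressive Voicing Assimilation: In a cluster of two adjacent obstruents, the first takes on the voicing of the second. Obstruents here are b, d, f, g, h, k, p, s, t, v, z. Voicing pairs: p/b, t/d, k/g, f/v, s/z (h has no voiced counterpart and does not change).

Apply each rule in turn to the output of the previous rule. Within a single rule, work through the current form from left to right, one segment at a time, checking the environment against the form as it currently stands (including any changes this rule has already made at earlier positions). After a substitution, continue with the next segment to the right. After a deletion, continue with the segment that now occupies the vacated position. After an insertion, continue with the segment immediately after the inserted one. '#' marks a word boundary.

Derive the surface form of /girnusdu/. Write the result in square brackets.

[girnuzdo]

A Final Vowel Lowering: [girnusdu] → [girnusdo]
B Regressive Voicing Assimilation: [girnusdo] → [girnuzdo]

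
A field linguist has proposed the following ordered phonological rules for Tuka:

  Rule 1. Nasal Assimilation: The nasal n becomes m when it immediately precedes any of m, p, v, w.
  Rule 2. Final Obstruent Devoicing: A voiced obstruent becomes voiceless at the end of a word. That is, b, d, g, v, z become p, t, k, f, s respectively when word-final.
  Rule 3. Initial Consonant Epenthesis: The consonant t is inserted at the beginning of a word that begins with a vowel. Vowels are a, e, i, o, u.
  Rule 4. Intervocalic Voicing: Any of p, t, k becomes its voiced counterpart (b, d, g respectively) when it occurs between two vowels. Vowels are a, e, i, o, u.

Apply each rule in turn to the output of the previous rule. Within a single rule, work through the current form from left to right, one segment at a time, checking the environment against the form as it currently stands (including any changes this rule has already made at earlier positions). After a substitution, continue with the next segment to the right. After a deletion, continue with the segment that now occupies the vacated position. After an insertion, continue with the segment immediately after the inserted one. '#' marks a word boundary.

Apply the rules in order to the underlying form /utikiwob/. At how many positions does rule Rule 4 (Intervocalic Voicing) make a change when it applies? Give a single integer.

2

Rule 1 Nasal Assimilation: no change — [utikiwob]
Rule 2 Final Obstruent Devoicing: [utikiwob] → [utikiwop]
Rule 3 Initial Consonant Epenthesis: [utikiwop] → [tutikiwop]
Rule 4 Intervocalic Voicing: [tutikiwop] → [tudigiwop]
Rule Rule 4 changed 2 position(s).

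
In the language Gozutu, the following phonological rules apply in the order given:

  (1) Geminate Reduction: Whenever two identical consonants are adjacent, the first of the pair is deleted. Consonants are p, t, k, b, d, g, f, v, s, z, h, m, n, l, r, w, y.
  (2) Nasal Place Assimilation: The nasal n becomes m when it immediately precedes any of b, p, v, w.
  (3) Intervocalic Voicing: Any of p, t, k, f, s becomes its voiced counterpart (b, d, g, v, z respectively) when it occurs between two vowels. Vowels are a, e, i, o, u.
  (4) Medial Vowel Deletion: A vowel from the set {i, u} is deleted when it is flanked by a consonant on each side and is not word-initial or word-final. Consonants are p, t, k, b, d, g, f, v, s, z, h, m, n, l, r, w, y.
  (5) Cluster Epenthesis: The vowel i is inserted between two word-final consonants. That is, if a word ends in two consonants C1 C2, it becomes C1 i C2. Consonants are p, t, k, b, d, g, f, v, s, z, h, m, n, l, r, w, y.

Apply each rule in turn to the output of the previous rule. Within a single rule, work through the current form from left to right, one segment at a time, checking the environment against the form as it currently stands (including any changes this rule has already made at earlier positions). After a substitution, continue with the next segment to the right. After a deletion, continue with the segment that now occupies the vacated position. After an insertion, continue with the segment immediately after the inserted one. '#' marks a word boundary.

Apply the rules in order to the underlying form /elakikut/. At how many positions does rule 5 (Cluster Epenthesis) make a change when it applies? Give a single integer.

1

(1) Geminate Reduction: no change — [elakikut]
(2) Nasal Place Assimilation: no change — [elakikut]
(3) Intervocalic Voicing: [elakikut] → [elagigut]
(4) Medial Vowel Deletion: [elagigut] → [elaggt]
(5) Cluster Epenthesis: [elaggt] → [elaggit]
Rule 5 changed 1 position(s).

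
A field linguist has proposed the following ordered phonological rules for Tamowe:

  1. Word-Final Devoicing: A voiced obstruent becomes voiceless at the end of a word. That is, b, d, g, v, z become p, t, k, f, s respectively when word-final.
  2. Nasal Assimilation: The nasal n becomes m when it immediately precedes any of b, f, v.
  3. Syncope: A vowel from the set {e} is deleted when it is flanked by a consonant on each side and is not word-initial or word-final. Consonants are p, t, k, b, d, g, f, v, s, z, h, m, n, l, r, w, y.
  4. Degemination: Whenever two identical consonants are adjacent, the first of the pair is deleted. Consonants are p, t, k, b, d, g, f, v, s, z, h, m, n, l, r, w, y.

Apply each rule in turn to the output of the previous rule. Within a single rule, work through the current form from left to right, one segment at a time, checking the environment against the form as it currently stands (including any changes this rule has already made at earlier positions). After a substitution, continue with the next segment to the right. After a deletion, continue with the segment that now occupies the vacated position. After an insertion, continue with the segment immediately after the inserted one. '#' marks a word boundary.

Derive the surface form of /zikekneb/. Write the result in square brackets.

[ziknp]

1 Word-Final Devoicing: [zikekneb] → [zikeknep]
2 Nasal Assimilation: no change — [zikeknep]
3 Syncope: [zikeknep] → [zikknp]
4 Degemination: [zikknp] → [ziknp]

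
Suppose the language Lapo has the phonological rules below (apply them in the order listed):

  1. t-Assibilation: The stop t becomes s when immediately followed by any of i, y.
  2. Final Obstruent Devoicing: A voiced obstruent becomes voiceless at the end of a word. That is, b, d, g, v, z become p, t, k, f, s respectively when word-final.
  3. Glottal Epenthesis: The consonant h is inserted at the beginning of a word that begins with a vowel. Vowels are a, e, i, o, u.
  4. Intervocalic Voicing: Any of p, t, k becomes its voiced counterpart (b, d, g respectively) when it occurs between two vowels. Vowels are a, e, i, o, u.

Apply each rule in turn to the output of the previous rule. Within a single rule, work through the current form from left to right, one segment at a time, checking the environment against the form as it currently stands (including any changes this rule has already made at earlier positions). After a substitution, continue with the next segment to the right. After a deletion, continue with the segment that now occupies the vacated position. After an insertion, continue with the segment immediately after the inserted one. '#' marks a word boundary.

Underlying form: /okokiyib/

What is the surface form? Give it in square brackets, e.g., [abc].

[hogogiyip]

1 t-Assibilation: no change — [okokiyib]
2 Final Obstruent Devoicing: [okokiyib] → [okokiyip]
3 Glottal Epenthesis: [okokiyip] → [hokokiyip]
4 Intervocalic Voicing: [hokokiyip] → [hogogiyip]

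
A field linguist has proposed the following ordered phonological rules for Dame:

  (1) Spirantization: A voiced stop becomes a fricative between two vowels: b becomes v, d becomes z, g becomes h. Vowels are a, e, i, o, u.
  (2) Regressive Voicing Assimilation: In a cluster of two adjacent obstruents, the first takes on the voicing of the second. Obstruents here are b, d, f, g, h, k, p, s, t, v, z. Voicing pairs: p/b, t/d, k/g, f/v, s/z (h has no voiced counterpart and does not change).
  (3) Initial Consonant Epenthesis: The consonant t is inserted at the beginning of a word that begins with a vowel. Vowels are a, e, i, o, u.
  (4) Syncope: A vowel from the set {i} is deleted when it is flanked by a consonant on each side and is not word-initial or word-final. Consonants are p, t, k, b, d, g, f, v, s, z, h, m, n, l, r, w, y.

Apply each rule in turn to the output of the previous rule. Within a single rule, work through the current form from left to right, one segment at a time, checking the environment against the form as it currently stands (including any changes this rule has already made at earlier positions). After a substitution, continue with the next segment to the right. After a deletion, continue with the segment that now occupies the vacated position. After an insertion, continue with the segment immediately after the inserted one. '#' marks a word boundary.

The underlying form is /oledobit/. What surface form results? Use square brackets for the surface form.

[tolezovt]

(1) Spirantization: [oledobit] → [olezovit]
(2) Regressive Voicing Assimilation: no change — [olezovit]
(3) Initial Consonant Epenthesis: [olezovit] → [tolezovit]
(4) Syncope: [tolezovit] → [tolezovt]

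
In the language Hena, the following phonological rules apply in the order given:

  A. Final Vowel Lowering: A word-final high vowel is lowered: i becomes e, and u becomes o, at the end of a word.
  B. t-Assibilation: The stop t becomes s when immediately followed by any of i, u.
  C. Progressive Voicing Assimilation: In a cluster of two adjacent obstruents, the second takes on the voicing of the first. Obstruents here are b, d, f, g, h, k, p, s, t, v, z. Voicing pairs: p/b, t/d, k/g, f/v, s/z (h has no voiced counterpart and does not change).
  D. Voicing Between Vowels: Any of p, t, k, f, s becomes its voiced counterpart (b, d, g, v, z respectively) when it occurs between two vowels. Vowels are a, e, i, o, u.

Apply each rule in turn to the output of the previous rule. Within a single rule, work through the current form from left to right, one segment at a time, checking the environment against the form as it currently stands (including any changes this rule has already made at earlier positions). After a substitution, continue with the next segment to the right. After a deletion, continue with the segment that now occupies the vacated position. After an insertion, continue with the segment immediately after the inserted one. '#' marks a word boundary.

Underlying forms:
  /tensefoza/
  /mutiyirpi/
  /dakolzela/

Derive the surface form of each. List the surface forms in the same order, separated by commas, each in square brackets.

[tensevoza], [muziyirpe], [dagolzela]

/tensefoza/:
  A Final Vowel Lowering: no change — [tensefoza]
  B t-Assibilation: no change — [tensefoza]
  C Progressive Voicing Assimilation: no change — [tensefoza]
  D Voicing Between Vowels: [tensefoza] → [tensevoza]
/mutiyirpi/:
  A Final Vowel Lowering: [mutiyirpi] → [mutiyirpe]
  B t-Assibilation: [mutiyirpe] → [musiyirpe]
  C Progressive Voicing Assimilation: no change — [musiyirpe]
  D Voicing Between Vowels: [musiyirpe] → [muziyirpe]
/dakolzela/:
  A Final Vowel Lowering: no change — [dakolzela]
  B t-Assibilation: no change — [dakolzela]
  C Progressive Voicing Assimilation: no change — [dakolzela]
  D Voicing Between Vowels: [dakolzela] → [dagolzela]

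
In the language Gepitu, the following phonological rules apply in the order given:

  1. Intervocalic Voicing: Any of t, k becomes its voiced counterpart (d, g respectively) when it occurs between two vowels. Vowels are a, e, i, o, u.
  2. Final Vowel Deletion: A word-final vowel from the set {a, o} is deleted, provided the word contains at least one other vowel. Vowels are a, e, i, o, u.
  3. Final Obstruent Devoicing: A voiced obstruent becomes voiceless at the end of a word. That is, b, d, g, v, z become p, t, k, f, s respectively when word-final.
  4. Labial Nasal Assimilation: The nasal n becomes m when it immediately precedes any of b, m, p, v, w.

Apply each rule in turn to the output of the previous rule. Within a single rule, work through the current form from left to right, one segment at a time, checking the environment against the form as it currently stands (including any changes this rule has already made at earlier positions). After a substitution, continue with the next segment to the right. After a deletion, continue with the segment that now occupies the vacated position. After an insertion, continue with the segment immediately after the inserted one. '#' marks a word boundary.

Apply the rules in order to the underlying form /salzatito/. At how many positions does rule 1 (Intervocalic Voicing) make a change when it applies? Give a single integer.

2

1 Intervocalic Voicing: [salzatito] → [salzadido]
2 Final Vowel Deletion: [salzadido] → [salzadid]
3 Final Obstruent Devoicing: [salzadid] → [salzadit]
4 Labial Nasal Assimilation: no change — [salzadit]
Rule 1 changed 2 position(s).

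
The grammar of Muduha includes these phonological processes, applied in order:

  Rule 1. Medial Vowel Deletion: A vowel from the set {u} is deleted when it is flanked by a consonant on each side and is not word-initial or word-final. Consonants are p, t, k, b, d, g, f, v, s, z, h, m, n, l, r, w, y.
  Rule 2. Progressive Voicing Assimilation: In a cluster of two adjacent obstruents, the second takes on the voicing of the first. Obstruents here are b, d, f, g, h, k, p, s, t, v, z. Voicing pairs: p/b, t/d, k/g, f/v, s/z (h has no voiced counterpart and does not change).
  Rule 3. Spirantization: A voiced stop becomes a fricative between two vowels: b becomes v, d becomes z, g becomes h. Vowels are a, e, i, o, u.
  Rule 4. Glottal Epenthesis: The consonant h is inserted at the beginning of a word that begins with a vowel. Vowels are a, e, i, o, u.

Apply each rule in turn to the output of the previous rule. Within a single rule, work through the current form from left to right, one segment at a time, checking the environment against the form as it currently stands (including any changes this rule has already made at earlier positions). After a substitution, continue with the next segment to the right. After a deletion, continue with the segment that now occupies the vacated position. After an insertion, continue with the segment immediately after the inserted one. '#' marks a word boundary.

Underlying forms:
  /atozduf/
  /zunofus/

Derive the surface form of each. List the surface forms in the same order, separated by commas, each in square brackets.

[hatozdv], [znofs]

/atozduf/:
  Rule 1 Medial Vowel Deletion: [atozduf] → [atozdf]
  Rule 2 Progressive Voicing Assimilation: [atozdf] → [atozdv]
  Rule 3 Spirantization: no change — [atozdv]
  Rule 4 Glottal Epenthesis: [atozdv] → [hatozdv]
/zunofus/:
  Rule 1 Medial Vowel Deletion: [zunofus] → [znofs]
  Rule 2 Progressive Voicing Assimilation: no change — [znofs]
  Rule 3 Spirantization: no change — [znofs]
  Rule 4 Glottal Epenthesis: no change — [znofs]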